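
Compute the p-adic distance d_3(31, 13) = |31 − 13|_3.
d_3(31, 13) = 1/9

Step 1 — x − y = 31 − 13 = 18. Step 2 — v_3(18) = 2 (factor: 18 = (3^2 · 2); the sign does not affect v_p). Step 3 — |x − y|_3 = 3^{-2} = 1/9.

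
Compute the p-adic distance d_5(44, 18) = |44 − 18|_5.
d_5(44, 18) = 1

Step 1 — x − y = 44 − 18 = 26. Step 2 — v_5(26) = 0 (factor: 26 = (5^0 · 26); the sign does not affect v_p). Step 3 — |x − y|_5 = 5^{0} = 1.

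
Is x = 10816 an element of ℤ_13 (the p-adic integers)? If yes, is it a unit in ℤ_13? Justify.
x ∈ ℤ_13 but not a unit; v_13(x) = 2 > 0

ℤ_13 = {x ∈ ℚ_13 : v_13(x) ≥ 0} and ℤ_13^× = {x ∈ ℤ_13 : v_13(x) = 0}. Here v_13(10816) = v_13(num) − v_13(den) = 2; compare against these criteria.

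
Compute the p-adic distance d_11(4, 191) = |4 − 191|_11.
d_11(4, 191) = 1/11

Step 1 — x − y = 4 − 191 = -187. Step 2 — v_11(-187) = 1 (factor: -187 = −(11^1 · 17); the sign does not affect v_p). Step 3 — |x − y|_11 = 11^{-1} = 1/11.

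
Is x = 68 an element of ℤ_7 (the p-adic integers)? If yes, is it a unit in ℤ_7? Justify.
x ∈ ℤ_7^× (unit); v_7(x) = 0

ℤ_7 = {x ∈ ℚ_7 : v_7(x) ≥ 0} and ℤ_7^× = {x ∈ ℤ_7 : v_7(x) = 0}. Here v_7(68) = v_7(num) − v_7(den) = 0; compare against these criteria.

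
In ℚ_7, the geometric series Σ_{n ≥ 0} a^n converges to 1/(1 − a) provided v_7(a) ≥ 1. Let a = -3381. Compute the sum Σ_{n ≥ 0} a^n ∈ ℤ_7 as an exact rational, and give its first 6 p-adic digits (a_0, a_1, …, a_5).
Σ a^n = 1/(1 − a) = 1/3382;  first 6 digits = (1, 0, 1, 4, 6, 0)

v_7(a) = 2 ≥ 1, so the series converges in ℤ_7 to 1/(1 − a) = 1/(1 − (-3381)) = 1/3382. Expand this rational in ℤ_7: compute digits iteratively via d_i = x_i mod 7, x_{i+1} = (x_i − d_i)/7. The first 6 digits are (1, 0, 1, 4, 6, 0).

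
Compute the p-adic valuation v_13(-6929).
v_13(-6929) = 2

v_13(n) is the largest exponent k such that 13^k divides n. Factor out: -6929 = -13^2 · 41. (Sign doesn't affect v_p.) So v_13(-6929) = 2.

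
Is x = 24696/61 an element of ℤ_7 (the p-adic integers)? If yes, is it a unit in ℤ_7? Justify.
x ∈ ℤ_7 but not a unit; v_7(x) = 3 > 0

ℤ_7 = {x ∈ ℚ_7 : v_7(x) ≥ 0} and ℤ_7^× = {x ∈ ℤ_7 : v_7(x) = 0}. Here v_7(24696/61) = v_7(num) − v_7(den) = 3; compare against these criteria.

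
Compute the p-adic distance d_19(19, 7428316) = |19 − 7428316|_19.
d_19(19, 7428316) = 1/2476099

Step 1 — x − y = 19 − 7428316 = -7428297. Step 2 — v_19(-7428297) = 5 (factor: -7428297 = −(19^5 · 3); the sign does not affect v_p). Step 3 — |x − y|_19 = 19^{-5} = 1/2476099.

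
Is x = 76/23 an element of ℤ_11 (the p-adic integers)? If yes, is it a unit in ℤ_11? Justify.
x ∈ ℤ_11^× (unit); v_11(x) = 0

ℤ_11 = {x ∈ ℚ_11 : v_11(x) ≥ 0} and ℤ_11^× = {x ∈ ℤ_11 : v_11(x) = 0}. Here v_11(76/23) = v_11(num) − v_11(den) = 0; compare against these criteria.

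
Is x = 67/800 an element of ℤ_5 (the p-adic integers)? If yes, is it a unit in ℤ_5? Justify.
x ∉ ℤ_5 (v_5(x) = -2 < 0)

ℤ_5 = {x ∈ ℚ_5 : v_5(x) ≥ 0} and ℤ_5^× = {x ∈ ℤ_5 : v_5(x) = 0}. Here v_5(67/800) = v_5(num) − v_5(den) = -2; compare against these criteria.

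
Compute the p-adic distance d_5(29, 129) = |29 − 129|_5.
d_5(29, 129) = 1/25

Step 1 — x − y = 29 − 129 = -100. Step 2 — v_5(-100) = 2 (factor: -100 = −(5^2 · 4); the sign does not affect v_p). Step 3 — |x − y|_5 = 5^{-2} = 1/25.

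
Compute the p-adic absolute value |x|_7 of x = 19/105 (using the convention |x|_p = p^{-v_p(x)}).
|19/105|_7 = 7

Step 1 — compute v_7(x) by factoring powers of 7 out of the numerator and denominator: v_7(19/105) = -1. Step 2 — apply |x|_p = p^{-v_p(x)} = 7^{1} = 7.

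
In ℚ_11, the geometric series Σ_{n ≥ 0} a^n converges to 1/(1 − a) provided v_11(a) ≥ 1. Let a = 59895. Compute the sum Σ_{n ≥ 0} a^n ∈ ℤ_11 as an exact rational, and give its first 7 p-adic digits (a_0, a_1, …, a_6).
Σ a^n = 1/(1 − a) = -1/59894;  first 7 digits = (1, 0, 0, 1, 4, 0, 1)

v_11(a) = 3 ≥ 1, so the series converges in ℤ_11 to 1/(1 − a) = 1/(1 − 59895) = -1/59894. Expand this rational in ℤ_11: compute digits iteratively via d_i = x_i mod 11, x_{i+1} = (x_i − d_i)/11. The first 7 digits are (1, 0, 0, 1, 4, 0, 1).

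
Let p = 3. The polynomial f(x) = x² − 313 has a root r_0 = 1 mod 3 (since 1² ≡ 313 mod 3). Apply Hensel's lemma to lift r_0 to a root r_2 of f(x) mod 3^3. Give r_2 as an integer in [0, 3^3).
r_2 = 4 (mod 27)

Hensel's recurrence: r_{i+1} = r_i − f(r_i)·(f′(r_i))^{-1} mod 3^{i+2}, with f′(x) = 2x. Iterate:
  r_0 = 1 (mod 3)
  r_1 = 4 (mod 9)
  r_2 = 4 (mod 27)
Final: r_2 = 4, and one checks f(r_2) ≡ 0 mod 3^3.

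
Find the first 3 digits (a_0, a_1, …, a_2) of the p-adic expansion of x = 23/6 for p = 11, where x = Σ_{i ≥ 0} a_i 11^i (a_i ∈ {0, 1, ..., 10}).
(a_0, …, a_2) = (2, 2, 9)

v_11(23/6) = 0 (numerator and denominator both coprime to 11), so x ∈ ℤ_11^×. Compute digits iteratively via a_i = x_i mod 11, x_{i+1} = (x_i − a_i)/11, with x_0 = x:
  x_0 = 23/6;  a_0 = 2;  x_1 = (x_0 − 2)/11 = 1/6
  x_1 = 1/6;  a_1 = 2;  x_2 = (x_1 − 2)/11 = -1/6
  x_2 = -1/6;  a_2 = 9;  x_3 = (x_2 − 9)/11 = -5/6
Digits: (2, 2, 9).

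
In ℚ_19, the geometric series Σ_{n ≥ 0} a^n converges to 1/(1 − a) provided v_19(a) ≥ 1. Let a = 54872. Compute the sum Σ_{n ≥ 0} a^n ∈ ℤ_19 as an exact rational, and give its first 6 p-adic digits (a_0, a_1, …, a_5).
Σ a^n = 1/(1 − a) = -1/54871;  first 6 digits = (1, 0, 0, 8, 0, 0)

v_19(a) = 3 ≥ 1, so the series converges in ℤ_19 to 1/(1 − a) = 1/(1 − 54872) = -1/54871. Expand this rational in ℤ_19: compute digits iteratively via d_i = x_i mod 19, x_{i+1} = (x_i − d_i)/19. The first 6 digits are (1, 0, 0, 8, 0, 0).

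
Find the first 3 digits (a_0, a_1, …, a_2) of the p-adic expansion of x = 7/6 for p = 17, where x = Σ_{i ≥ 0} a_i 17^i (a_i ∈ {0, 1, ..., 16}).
(a_0, …, a_2) = (4, 14, 2)

v_17(7/6) = 0 (numerator and denominator both coprime to 17), so x ∈ ℤ_17^×. Compute digits iteratively via a_i = x_i mod 17, x_{i+1} = (x_i − a_i)/17, with x_0 = x:
  x_0 = 7/6;  a_0 = 4;  x_1 = (x_0 − 4)/17 = -1/6
  x_1 = -1/6;  a_1 = 14;  x_2 = (x_1 − 14)/17 = -5/6
  x_2 = -5/6;  a_2 = 2;  x_3 = (x_2 − 2)/17 = -1/6
Digits: (4, 14, 2).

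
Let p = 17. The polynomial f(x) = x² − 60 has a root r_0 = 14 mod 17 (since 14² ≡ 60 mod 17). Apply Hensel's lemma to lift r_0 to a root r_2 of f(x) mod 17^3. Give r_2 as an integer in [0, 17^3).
r_2 = 3890 (mod 4913)

Hensel's recurrence: r_{i+1} = r_i − f(r_i)·(f′(r_i))^{-1} mod 17^{i+2}, with f′(x) = 2x. Iterate:
  r_0 = 14 (mod 17)
  r_1 = 133 (mod 289)
  r_2 = 3890 (mod 4913)
Final: r_2 = 3890, and one checks f(r_2) ≡ 0 mod 17^3.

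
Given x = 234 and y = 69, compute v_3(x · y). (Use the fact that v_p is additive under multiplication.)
v_3(16146) = 3

v_p(x) = 2 (factor: 234 = 3^2 · 26); v_p(y) = 1 (factor: 69 = 3^1 · 23). Additivity: v_p(xy) = v_p(x) + v_p(y) = 2 + 1 = 3. (Direct check: xy = 16146 = 3^3 · (598).)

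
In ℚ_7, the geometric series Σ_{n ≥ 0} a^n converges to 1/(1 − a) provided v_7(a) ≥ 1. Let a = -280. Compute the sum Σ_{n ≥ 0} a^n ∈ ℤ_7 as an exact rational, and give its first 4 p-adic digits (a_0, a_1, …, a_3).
Σ a^n = 1/(1 − a) = 1/281;  first 4 digits = (1, 2, 5, 4)

v_7(a) = 1 ≥ 1, so the series converges in ℤ_7 to 1/(1 − a) = 1/(1 − (-280)) = 1/281. Expand this rational in ℤ_7: compute digits iteratively via d_i = x_i mod 7, x_{i+1} = (x_i − d_i)/7. The first 4 digits are (1, 2, 5, 4).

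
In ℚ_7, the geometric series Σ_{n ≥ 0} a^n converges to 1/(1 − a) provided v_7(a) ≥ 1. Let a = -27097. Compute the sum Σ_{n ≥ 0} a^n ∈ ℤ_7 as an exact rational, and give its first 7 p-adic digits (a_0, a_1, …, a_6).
Σ a^n = 1/(1 − a) = 1/27098;  first 7 digits = (1, 0, 0, 5, 2, 5, 3)

v_7(a) = 3 ≥ 1, so the series converges in ℤ_7 to 1/(1 − a) = 1/(1 − (-27097)) = 1/27098. Expand this rational in ℤ_7: compute digits iteratively via d_i = x_i mod 7, x_{i+1} = (x_i − d_i)/7. The first 7 digits are (1, 0, 0, 5, 2, 5, 3).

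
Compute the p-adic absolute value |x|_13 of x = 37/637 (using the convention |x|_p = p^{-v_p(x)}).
|37/637|_13 = 13

Step 1 — compute v_13(x) by factoring powers of 13 out of the numerator and denominator: v_13(37/637) = -1. Step 2 — apply |x|_p = p^{-v_p(x)} = 13^{1} = 13.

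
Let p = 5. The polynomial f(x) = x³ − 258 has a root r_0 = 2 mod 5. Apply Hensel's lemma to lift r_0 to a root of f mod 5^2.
r_1 = 2 (mod 25)

Hensel: r_{i+1} = r_i − f(r_i)/f′(r_i) mod 5^{i+2}, where f′(x) = 3x². Iterate:
  r_0 = 2 (mod 5)
  r_1 = 2 (mod 25)
Final: r = 2 with f(r) ≡ 0 mod 5^2.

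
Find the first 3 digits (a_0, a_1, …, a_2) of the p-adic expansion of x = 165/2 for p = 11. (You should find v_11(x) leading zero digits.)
(a_0, …, a_2) = (0, 2, 6)

v_11(165/2) = 1, so a_0 = ... = a_0 = 0. Factor out: x = 11^1 · u with u = 15/2 a unit in ℤ_11. Expand u iteratively via a_{v+i} = u_i mod 11, u_{i+1} = (u_i − a_{v+i})/11:
  u_0 = 15/2;  a_1 = 2;  u_1 = (u_0 − 2)/11 = 1/2
  u_1 = 1/2;  a_2 = 6;  u_2 = (u_1 − 6)/11 = -1/2
Digits: (0, 2, 6).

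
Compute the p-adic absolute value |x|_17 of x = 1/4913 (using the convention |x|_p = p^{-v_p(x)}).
|1/4913|_17 = 4913

Step 1 — compute v_17(x) by factoring powers of 17 out of the numerator and denominator: v_17(1/4913) = -3. Step 2 — apply |x|_p = p^{-v_p(x)} = 17^{3} = 4913.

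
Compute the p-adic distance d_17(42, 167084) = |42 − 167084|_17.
d_17(42, 167084) = 1/83521

Step 1 — x − y = 42 − 167084 = -167042. Step 2 — v_17(-167042) = 4 (factor: -167042 = −(17^4 · 2); the sign does not affect v_p). Step 3 — |x − y|_17 = 17^{-4} = 1/83521.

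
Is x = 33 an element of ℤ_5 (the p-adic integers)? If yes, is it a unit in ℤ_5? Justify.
x ∈ ℤ_5^× (unit); v_5(x) = 0

ℤ_5 = {x ∈ ℚ_5 : v_5(x) ≥ 0} and ℤ_5^× = {x ∈ ℤ_5 : v_5(x) = 0}. Here v_5(33) = v_5(num) − v_5(den) = 0; compare against these criteria.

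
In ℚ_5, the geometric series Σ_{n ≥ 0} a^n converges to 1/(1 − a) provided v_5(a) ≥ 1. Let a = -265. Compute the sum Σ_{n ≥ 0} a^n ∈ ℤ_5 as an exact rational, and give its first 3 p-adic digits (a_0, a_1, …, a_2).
Σ a^n = 1/(1 − a) = 1/266;  first 3 digits = (1, 2, 3)

v_5(a) = 1 ≥ 1, so the series converges in ℤ_5 to 1/(1 − a) = 1/(1 − (-265)) = 1/266. Expand this rational in ℤ_5: compute digits iteratively via d_i = x_i mod 5, x_{i+1} = (x_i − d_i)/5. The first 3 digits are (1, 2, 3).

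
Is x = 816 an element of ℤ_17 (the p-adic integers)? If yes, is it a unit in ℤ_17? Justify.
x ∈ ℤ_17 but not a unit; v_17(x) = 1 > 0

ℤ_17 = {x ∈ ℚ_17 : v_17(x) ≥ 0} and ℤ_17^× = {x ∈ ℤ_17 : v_17(x) = 0}. Here v_17(816) = v_17(num) − v_17(den) = 1; compare against these criteria.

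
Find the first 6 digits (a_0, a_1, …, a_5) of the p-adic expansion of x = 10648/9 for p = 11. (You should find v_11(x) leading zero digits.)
(a_0, …, a_5) = (0, 0, 0, 7, 8, 9)

v_11(10648/9) = 3, so a_0 = ... = a_2 = 0. Factor out: x = 11^3 · u with u = 8/9 a unit in ℤ_11. Expand u iteratively via a_{v+i} = u_i mod 11, u_{i+1} = (u_i − a_{v+i})/11:
  u_0 = 8/9;  a_3 = 7;  u_1 = (u_0 − 7)/11 = -5/9
  u_1 = -5/9;  a_4 = 8;  u_2 = (u_1 − 8)/11 = -7/9
  u_2 = -7/9;  a_5 = 9;  u_3 = (u_2 − 9)/11 = -8/9
Digits: (0, 0, 0, 7, 8, 9).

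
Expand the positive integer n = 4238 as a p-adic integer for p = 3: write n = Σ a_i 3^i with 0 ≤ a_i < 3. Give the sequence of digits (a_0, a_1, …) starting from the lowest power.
(a_0, a_1, …) = (2, 2, 2, 0, 1, 2, 2, 1)

Repeated division by 3 gives the digits low-to-high: 4238 = 2 + 2·3^1 + 2·3^2 + 1·3^4 + 2·3^5 + 2·3^6 + 1·3^7. Digit sequence: (2, 2, 2, 0, 1, 2, 2, 1).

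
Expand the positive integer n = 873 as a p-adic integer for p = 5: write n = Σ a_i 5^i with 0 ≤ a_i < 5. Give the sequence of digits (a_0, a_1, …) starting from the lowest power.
(a_0, a_1, …) = (3, 4, 4, 1, 1)

Repeated division by 5 gives the digits low-to-high: 873 = 3 + 4·5^1 + 4·5^2 + 1·5^3 + 1·5^4. Digit sequence: (3, 4, 4, 1, 1).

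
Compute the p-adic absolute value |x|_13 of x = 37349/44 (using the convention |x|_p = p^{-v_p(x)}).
|37349/44|_13 = 1/2197

Step 1 — compute v_13(x) by factoring powers of 13 out of the numerator and denominator: v_13(37349/44) = 3. Step 2 — apply |x|_p = p^{-v_p(x)} = 13^{-3} = 1/2197.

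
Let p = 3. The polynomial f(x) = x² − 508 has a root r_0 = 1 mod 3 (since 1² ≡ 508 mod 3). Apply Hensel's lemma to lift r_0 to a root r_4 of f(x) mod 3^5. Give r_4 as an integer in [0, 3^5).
r_4 = 196 (mod 243)

Hensel's recurrence: r_{i+1} = r_i − f(r_i)·(f′(r_i))^{-1} mod 3^{i+2}, with f′(x) = 2x. Iterate:
  r_0 = 1 (mod 3)
  r_1 = 7 (mod 9)
  r_2 = 7 (mod 27)
  r_3 = 34 (mod 81)
  r_4 = 196 (mod 243)
Final: r_4 = 196, and one checks f(r_4) ≡ 0 mod 3^5.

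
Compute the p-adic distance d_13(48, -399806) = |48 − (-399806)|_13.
d_13(48, -399806) = 1/28561

Step 1 — x − y = 48 − (-399806) = 399854. Step 2 — v_13(399854) = 4 (factor: 399854 = (13^4 · 14); the sign does not affect v_p). Step 3 — |x − y|_13 = 13^{-4} = 1/28561.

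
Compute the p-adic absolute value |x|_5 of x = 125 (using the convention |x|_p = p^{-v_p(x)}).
|125|_5 = 1/125

Step 1 — compute v_5(x) by factoring powers of 5 out of the numerator and denominator: v_5(125) = 3. Step 2 — apply |x|_p = p^{-v_p(x)} = 5^{-3} = 1/125.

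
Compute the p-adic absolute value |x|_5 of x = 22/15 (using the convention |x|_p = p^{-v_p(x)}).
|22/15|_5 = 5

Step 1 — compute v_5(x) by factoring powers of 5 out of the numerator and denominator: v_5(22/15) = -1. Step 2 — apply |x|_p = p^{-v_p(x)} = 5^{1} = 5.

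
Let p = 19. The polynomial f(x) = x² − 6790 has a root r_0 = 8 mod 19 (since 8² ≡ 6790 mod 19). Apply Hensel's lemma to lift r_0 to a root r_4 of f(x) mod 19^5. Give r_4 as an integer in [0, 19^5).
r_4 = 986906 (mod 2476099)

Hensel's recurrence: r_{i+1} = r_i − f(r_i)·(f′(r_i))^{-1} mod 19^{i+2}, with f′(x) = 2x. Iterate:
  r_0 = 8 (mod 19)
  r_1 = 293 (mod 361)
  r_2 = 6069 (mod 6859)
  r_3 = 74659 (mod 130321)
  r_4 = 986906 (mod 2476099)
Final: r_4 = 986906, and one checks f(r_4) ≡ 0 mod 19^5.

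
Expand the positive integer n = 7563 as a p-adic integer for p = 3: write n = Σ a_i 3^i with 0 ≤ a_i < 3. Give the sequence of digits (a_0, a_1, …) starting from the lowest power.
(a_0, a_1, …) = (0, 1, 0, 1, 0, 1, 1, 0, 1)

Repeated division by 3 gives the digits low-to-high: 7563 = 1·3^1 + 1·3^3 + 1·3^5 + 1·3^6 + 1·3^8. Digit sequence: (0, 1, 0, 1, 0, 1, 1, 0, 1).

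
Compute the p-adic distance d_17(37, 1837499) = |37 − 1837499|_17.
d_17(37, 1837499) = 1/83521

Step 1 — x − y = 37 − 1837499 = -1837462. Step 2 — v_17(-1837462) = 4 (factor: -1837462 = −(17^4 · 22); the sign does not affect v_p). Step 3 — |x − y|_17 = 17^{-4} = 1/83521.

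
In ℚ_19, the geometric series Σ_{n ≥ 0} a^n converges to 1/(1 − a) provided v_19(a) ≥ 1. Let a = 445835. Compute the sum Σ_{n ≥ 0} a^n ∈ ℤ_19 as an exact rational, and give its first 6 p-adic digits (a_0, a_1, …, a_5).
Σ a^n = 1/(1 − a) = -1/445834;  first 6 digits = (1, 0, 0, 8, 3, 0)

v_19(a) = 3 ≥ 1, so the series converges in ℤ_19 to 1/(1 − a) = 1/(1 − 445835) = -1/445834. Expand this rational in ℤ_19: compute digits iteratively via d_i = x_i mod 19, x_{i+1} = (x_i − d_i)/19. The first 6 digits are (1, 0, 0, 8, 3, 0).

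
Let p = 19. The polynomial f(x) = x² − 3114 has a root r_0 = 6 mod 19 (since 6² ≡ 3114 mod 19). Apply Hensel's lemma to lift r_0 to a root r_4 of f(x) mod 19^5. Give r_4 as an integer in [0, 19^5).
r_4 = 561076 (mod 2476099)

Hensel's recurrence: r_{i+1} = r_i − f(r_i)·(f′(r_i))^{-1} mod 19^{i+2}, with f′(x) = 2x. Iterate:
  r_0 = 6 (mod 19)
  r_1 = 82 (mod 361)
  r_2 = 5497 (mod 6859)
  r_3 = 39792 (mod 130321)
  r_4 = 561076 (mod 2476099)
Final: r_4 = 561076, and one checks f(r_4) ≡ 0 mod 19^5.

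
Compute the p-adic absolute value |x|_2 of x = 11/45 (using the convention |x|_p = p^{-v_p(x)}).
|11/45|_2 = 1

Step 1 — compute v_2(x) by factoring powers of 2 out of the numerator and denominator: v_2(11/45) = 0. Step 2 — apply |x|_p = p^{-v_p(x)} = 2^{0} = 1.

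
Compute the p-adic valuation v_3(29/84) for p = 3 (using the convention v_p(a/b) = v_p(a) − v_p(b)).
v_3(29/84) = -1

Factor powers of 3 from the numerator and denominator of the reduced fraction: 29 = 3^0 · 29 and 84 = 3^1 · 28. Apply v_p(a/b) = v_p(a) − v_p(b): v_3(29/84) = 0 − 1 = -1.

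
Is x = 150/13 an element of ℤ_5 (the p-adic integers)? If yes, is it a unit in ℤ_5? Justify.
x ∈ ℤ_5 but not a unit; v_5(x) = 2 > 0

ℤ_5 = {x ∈ ℚ_5 : v_5(x) ≥ 0} and ℤ_5^× = {x ∈ ℤ_5 : v_5(x) = 0}. Here v_5(150/13) = v_5(num) − v_5(den) = 2; compare against these criteria.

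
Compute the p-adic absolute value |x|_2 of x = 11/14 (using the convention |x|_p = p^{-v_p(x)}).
|11/14|_2 = 2

Step 1 — compute v_2(x) by factoring powers of 2 out of the numerator and denominator: v_2(11/14) = -1. Step 2 — apply |x|_p = p^{-v_p(x)} = 2^{1} = 2.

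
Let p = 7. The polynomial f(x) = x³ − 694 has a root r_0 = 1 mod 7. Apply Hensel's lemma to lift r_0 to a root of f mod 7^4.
r_3 = 722 (mod 2401)

Hensel: r_{i+1} = r_i − f(r_i)/f′(r_i) mod 7^{i+2}, where f′(x) = 3x². Iterate:
  r_0 = 1 (mod 7)
  r_1 = 36 (mod 49)
  r_2 = 36 (mod 343)
  r_3 = 722 (mod 2401)
Final: r = 722 with f(r) ≡ 0 mod 7^4.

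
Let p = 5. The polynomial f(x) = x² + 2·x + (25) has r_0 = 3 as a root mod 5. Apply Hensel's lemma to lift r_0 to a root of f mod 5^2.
r_1 = 23 (mod 25)

Hensel: r_{i+1} = r_i − f(r_i)·(f′(r_i))^{-1} mod 5^{i+2}, f′(x) = 2x + 2. Iterate:
  r_0 = 3 (mod 5)
  r_1 = 23 (mod 25)
Final: r = 23 satisfies f(r) ≡ 0 mod 5^2.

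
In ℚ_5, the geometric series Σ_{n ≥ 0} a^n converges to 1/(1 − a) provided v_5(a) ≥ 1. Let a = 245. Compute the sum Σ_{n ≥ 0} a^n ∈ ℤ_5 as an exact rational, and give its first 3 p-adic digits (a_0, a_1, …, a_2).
Σ a^n = 1/(1 − a) = -1/244;  first 3 digits = (1, 4, 0)

v_5(a) = 1 ≥ 1, so the series converges in ℤ_5 to 1/(1 − a) = 1/(1 − 245) = -1/244. Expand this rational in ℤ_5: compute digits iteratively via d_i = x_i mod 5, x_{i+1} = (x_i − d_i)/5. The first 3 digits are (1, 4, 0).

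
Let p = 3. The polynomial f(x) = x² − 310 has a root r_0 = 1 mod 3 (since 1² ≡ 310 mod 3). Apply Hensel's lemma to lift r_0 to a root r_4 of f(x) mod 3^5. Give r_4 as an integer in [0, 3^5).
r_4 = 124 (mod 243)

Hensel's recurrence: r_{i+1} = r_i − f(r_i)·(f′(r_i))^{-1} mod 3^{i+2}, with f′(x) = 2x. Iterate:
  r_0 = 1 (mod 3)
  r_1 = 7 (mod 9)
  r_2 = 16 (mod 27)
  r_3 = 43 (mod 81)
  r_4 = 124 (mod 243)
Final: r_4 = 124, and one checks f(r_4) ≡ 0 mod 3^5.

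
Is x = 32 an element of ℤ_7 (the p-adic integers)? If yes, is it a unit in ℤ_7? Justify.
x ∈ ℤ_7^× (unit); v_7(x) = 0

ℤ_7 = {x ∈ ℚ_7 : v_7(x) ≥ 0} and ℤ_7^× = {x ∈ ℤ_7 : v_7(x) = 0}. Here v_7(32) = v_7(num) − v_7(den) = 0; compare against these criteria.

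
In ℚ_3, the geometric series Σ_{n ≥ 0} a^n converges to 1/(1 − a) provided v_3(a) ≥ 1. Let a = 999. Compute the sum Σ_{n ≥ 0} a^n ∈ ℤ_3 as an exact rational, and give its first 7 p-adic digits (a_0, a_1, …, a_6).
Σ a^n = 1/(1 − a) = -1/998;  first 7 digits = (1, 0, 0, 1, 0, 1, 2)

v_3(a) = 3 ≥ 1, so the series converges in ℤ_3 to 1/(1 − a) = 1/(1 − 999) = -1/998. Expand this rational in ℤ_3: compute digits iteratively via d_i = x_i mod 3, x_{i+1} = (x_i − d_i)/3. The first 7 digits are (1, 0, 0, 1, 0, 1, 2).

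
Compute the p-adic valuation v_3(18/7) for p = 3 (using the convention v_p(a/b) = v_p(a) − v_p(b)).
v_3(18/7) = 2

Factor powers of 3 from the numerator and denominator of the reduced fraction: 18 = 3^2 · 2 and 7 = 3^0 · 7. Apply v_p(a/b) = v_p(a) − v_p(b): v_3(18/7) = 2 − 0 = 2.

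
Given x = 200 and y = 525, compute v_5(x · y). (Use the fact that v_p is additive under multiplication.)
v_5(105000) = 4

v_p(x) = 2 (factor: 200 = 5^2 · 8); v_p(y) = 2 (factor: 525 = 5^2 · 21). Additivity: v_p(xy) = v_p(x) + v_p(y) = 2 + 2 = 4. (Direct check: xy = 105000 = 5^4 · (168).)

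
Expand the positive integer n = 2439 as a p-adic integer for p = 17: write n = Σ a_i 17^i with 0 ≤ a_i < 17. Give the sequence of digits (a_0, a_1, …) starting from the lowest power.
(a_0, a_1, …) = (8, 7, 8)

Repeated division by 17 gives the digits low-to-high: 2439 = 8 + 7·17^1 + 8·17^2. Digit sequence: (8, 7, 8).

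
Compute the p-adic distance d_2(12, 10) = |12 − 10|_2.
d_2(12, 10) = 1/2

Step 1 — x − y = 12 − 10 = 2. Step 2 — v_2(2) = 1 (factor: 2 = (2^1 · 1); the sign does not affect v_p). Step 3 — |x − y|_2 = 2^{-1} = 1/2.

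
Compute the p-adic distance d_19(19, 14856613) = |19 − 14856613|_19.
d_19(19, 14856613) = 1/2476099

Step 1 — x − y = 19 − 14856613 = -14856594. Step 2 — v_19(-14856594) = 5 (factor: -14856594 = −(19^5 · 6); the sign does not affect v_p). Step 3 — |x − y|_19 = 19^{-5} = 1/2476099.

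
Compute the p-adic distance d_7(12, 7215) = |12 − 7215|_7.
d_7(12, 7215) = 1/2401

Step 1 — x − y = 12 − 7215 = -7203. Step 2 — v_7(-7203) = 4 (factor: -7203 = −(7^4 · 3); the sign does not affect v_p). Step 3 — |x − y|_7 = 7^{-4} = 1/2401.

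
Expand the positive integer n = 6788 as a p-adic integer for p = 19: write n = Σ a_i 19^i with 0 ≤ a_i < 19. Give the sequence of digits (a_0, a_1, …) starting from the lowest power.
(a_0, a_1, …) = (5, 15, 18)

Repeated division by 19 gives the digits low-to-high: 6788 = 5 + 15·19^1 + 18·19^2. Digit sequence: (5, 15, 18).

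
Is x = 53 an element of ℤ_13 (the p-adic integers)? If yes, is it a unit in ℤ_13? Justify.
x ∈ ℤ_13^× (unit); v_13(x) = 0

ℤ_13 = {x ∈ ℚ_13 : v_13(x) ≥ 0} and ℤ_13^× = {x ∈ ℤ_13 : v_13(x) = 0}. Here v_13(53) = v_13(num) − v_13(den) = 0; compare against these criteria.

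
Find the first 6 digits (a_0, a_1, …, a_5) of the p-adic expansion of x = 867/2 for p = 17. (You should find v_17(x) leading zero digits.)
(a_0, …, a_5) = (0, 0, 10, 8, 8, 8)

v_17(867/2) = 2, so a_0 = ... = a_1 = 0. Factor out: x = 17^2 · u with u = 3/2 a unit in ℤ_17. Expand u iteratively via a_{v+i} = u_i mod 17, u_{i+1} = (u_i − a_{v+i})/17:
  u_0 = 3/2;  a_2 = 10;  u_1 = (u_0 − 10)/17 = -1/2
  u_1 = -1/2;  a_3 = 8;  u_2 = (u_1 − 8)/17 = -1/2
  u_2 = -1/2;  a_4 = 8;  u_3 = (u_2 − 8)/17 = -1/2
  u_3 = -1/2;  a_5 = 8;  u_4 = (u_3 − 8)/17 = -1/2
Digits: (0, 0, 10, 8, 8, 8).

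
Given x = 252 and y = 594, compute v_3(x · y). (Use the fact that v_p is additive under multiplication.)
v_3(149688) = 5

v_p(x) = 2 (factor: 252 = 3^2 · 28); v_p(y) = 3 (factor: 594 = 3^3 · 22). Additivity: v_p(xy) = v_p(x) + v_p(y) = 2 + 3 = 5. (Direct check: xy = 149688 = 3^5 · (616).)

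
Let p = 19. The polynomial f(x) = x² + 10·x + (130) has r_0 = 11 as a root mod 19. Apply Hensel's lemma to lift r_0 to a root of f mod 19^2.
r_1 = 11 (mod 361)

Hensel: r_{i+1} = r_i − f(r_i)·(f′(r_i))^{-1} mod 19^{i+2}, f′(x) = 2x + 10. Iterate:
  r_0 = 11 (mod 19)
  r_1 = 11 (mod 361)
Final: r = 11 satisfies f(r) ≡ 0 mod 19^2.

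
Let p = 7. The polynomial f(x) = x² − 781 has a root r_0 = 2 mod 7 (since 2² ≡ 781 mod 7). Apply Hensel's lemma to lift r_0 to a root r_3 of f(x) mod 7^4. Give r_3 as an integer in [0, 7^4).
r_3 = 1262 (mod 2401)

Hensel's recurrence: r_{i+1} = r_i − f(r_i)·(f′(r_i))^{-1} mod 7^{i+2}, with f′(x) = 2x. Iterate:
  r_0 = 2 (mod 7)
  r_1 = 37 (mod 49)
  r_2 = 233 (mod 343)
  r_3 = 1262 (mod 2401)
Final: r_3 = 1262, and one checks f(r_3) ≡ 0 mod 7^4.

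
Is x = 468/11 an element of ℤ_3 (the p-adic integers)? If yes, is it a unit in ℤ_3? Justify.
x ∈ ℤ_3 but not a unit; v_3(x) = 2 > 0

ℤ_3 = {x ∈ ℚ_3 : v_3(x) ≥ 0} and ℤ_3^× = {x ∈ ℤ_3 : v_3(x) = 0}. Here v_3(468/11) = v_3(num) − v_3(den) = 2; compare against these criteria.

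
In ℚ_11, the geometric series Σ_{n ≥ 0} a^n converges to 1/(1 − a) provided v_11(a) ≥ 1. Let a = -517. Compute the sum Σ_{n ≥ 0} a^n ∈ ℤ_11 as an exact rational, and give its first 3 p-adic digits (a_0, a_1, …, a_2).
Σ a^n = 1/(1 − a) = 1/518;  first 3 digits = (1, 8, 4)

v_11(a) = 1 ≥ 1, so the series converges in ℤ_11 to 1/(1 − a) = 1/(1 − (-517)) = 1/518. Expand this rational in ℤ_11: compute digits iteratively via d_i = x_i mod 11, x_{i+1} = (x_i − d_i)/11. The first 3 digits are (1, 8, 4).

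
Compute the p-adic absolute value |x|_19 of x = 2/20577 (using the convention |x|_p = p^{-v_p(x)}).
|2/20577|_19 = 6859

Step 1 — compute v_19(x) by factoring powers of 19 out of the numerator and denominator: v_19(2/20577) = -3. Step 2 — apply |x|_p = p^{-v_p(x)} = 19^{3} = 6859.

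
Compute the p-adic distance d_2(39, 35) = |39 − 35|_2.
d_2(39, 35) = 1/4

Step 1 — x − y = 39 − 35 = 4. Step 2 — v_2(4) = 2 (factor: 4 = (2^2 · 1); the sign does not affect v_p). Step 3 — |x − y|_2 = 2^{-2} = 1/4.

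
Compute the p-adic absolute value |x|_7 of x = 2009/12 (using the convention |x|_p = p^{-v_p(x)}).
|2009/12|_7 = 1/49

Step 1 — compute v_7(x) by factoring powers of 7 out of the numerator and denominator: v_7(2009/12) = 2. Step 2 — apply |x|_p = p^{-v_p(x)} = 7^{-2} = 1/49.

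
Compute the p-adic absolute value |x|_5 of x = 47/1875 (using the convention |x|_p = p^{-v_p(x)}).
|47/1875|_5 = 625

Step 1 — compute v_5(x) by factoring powers of 5 out of the numerator and denominator: v_5(47/1875) = -4. Step 2 — apply |x|_p = p^{-v_p(x)} = 5^{4} = 625.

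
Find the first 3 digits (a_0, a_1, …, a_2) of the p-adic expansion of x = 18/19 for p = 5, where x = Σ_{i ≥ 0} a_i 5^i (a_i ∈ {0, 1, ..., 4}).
(a_0, …, a_2) = (2, 4, 1)

v_5(18/19) = 0 (numerator and denominator both coprime to 5), so x ∈ ℤ_5^×. Compute digits iteratively via a_i = x_i mod 5, x_{i+1} = (x_i − a_i)/5, with x_0 = x:
  x_0 = 18/19;  a_0 = 2;  x_1 = (x_0 − 2)/5 = -4/19
  x_1 = -4/19;  a_1 = 4;  x_2 = (x_1 − 4)/5 = -16/19
  x_2 = -16/19;  a_2 = 1;  x_3 = (x_2 − 1)/5 = -7/19
Digits: (2, 4, 1).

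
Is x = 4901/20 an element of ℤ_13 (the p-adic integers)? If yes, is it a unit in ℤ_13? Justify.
x ∈ ℤ_13 but not a unit; v_13(x) = 2 > 0

ℤ_13 = {x ∈ ℚ_13 : v_13(x) ≥ 0} and ℤ_13^× = {x ∈ ℤ_13 : v_13(x) = 0}. Here v_13(4901/20) = v_13(num) − v_13(den) = 2; compare against these criteria.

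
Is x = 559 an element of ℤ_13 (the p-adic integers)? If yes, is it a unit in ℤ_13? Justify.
x ∈ ℤ_13 but not a unit; v_13(x) = 1 > 0

ℤ_13 = {x ∈ ℚ_13 : v_13(x) ≥ 0} and ℤ_13^× = {x ∈ ℤ_13 : v_13(x) = 0}. Here v_13(559) = v_13(num) − v_13(den) = 1; compare against these criteria.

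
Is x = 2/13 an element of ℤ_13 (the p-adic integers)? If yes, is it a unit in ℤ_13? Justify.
x ∉ ℤ_13 (v_13(x) = -1 < 0)

ℤ_13 = {x ∈ ℚ_13 : v_13(x) ≥ 0} and ℤ_13^× = {x ∈ ℤ_13 : v_13(x) = 0}. Here v_13(2/13) = v_13(num) − v_13(den) = -1; compare against these criteria.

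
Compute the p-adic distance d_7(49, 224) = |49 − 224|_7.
d_7(49, 224) = 1/7

Step 1 — x − y = 49 − 224 = -175. Step 2 — v_7(-175) = 1 (factor: -175 = −(7^1 · 25); the sign does not affect v_p). Step 3 — |x − y|_7 = 7^{-1} = 1/7.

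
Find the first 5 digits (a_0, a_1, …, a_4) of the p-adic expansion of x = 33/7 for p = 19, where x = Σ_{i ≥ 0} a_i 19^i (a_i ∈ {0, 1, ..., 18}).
(a_0, …, a_4) = (2, 11, 13, 2, 8)

v_19(33/7) = 0 (numerator and denominator both coprime to 19), so x ∈ ℤ_19^×. Compute digits iteratively via a_i = x_i mod 19, x_{i+1} = (x_i − a_i)/19, with x_0 = x:
  x_0 = 33/7;  a_0 = 2;  x_1 = (x_0 − 2)/19 = 1/7
  x_1 = 1/7;  a_1 = 11;  x_2 = (x_1 − 11)/19 = -4/7
  x_2 = -4/7;  a_2 = 13;  x_3 = (x_2 − 13)/19 = -5/7
  x_3 = -5/7;  a_3 = 2;  x_4 = (x_3 − 2)/19 = -1/7
  x_4 = -1/7;  a_4 = 8;  x_5 = (x_4 − 8)/19 = -3/7
Digits: (2, 11, 13, 2, 8).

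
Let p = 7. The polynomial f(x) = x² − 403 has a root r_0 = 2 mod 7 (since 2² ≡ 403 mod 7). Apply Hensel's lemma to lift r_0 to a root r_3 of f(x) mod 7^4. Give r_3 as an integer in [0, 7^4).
r_3 = 996 (mod 2401)

Hensel's recurrence: r_{i+1} = r_i − f(r_i)·(f′(r_i))^{-1} mod 7^{i+2}, with f′(x) = 2x. Iterate:
  r_0 = 2 (mod 7)
  r_1 = 16 (mod 49)
  r_2 = 310 (mod 343)
  r_3 = 996 (mod 2401)
Final: r_3 = 996, and one checks f(r_3) ≡ 0 mod 7^4.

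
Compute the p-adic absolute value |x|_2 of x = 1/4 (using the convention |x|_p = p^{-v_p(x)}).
|1/4|_2 = 4

Step 1 — compute v_2(x) by factoring powers of 2 out of the numerator and denominator: v_2(1/4) = -2. Step 2 — apply |x|_p = p^{-v_p(x)} = 2^{2} = 4.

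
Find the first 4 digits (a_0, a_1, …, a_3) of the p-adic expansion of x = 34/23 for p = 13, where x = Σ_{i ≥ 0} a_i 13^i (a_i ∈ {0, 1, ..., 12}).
(a_0, …, a_3) = (6, 7, 0, 9)

v_13(34/23) = 0 (numerator and denominator both coprime to 13), so x ∈ ℤ_13^×. Compute digits iteratively via a_i = x_i mod 13, x_{i+1} = (x_i − a_i)/13, with x_0 = x:
  x_0 = 34/23;  a_0 = 6;  x_1 = (x_0 − 6)/13 = -8/23
  x_1 = -8/23;  a_1 = 7;  x_2 = (x_1 − 7)/13 = -13/23
  x_2 = -13/23;  a_2 = 0;  x_3 = (x_2 − 0)/13 = -1/23
  x_3 = -1/23;  a_3 = 9;  x_4 = (x_3 − 9)/13 = -16/23
Digits: (6, 7, 0, 9).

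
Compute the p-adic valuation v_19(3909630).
v_19(3909630) = 4

v_19(n) is the largest exponent k such that 19^k divides n. Factor out: 3909630 = 19^4 · 30. (Sign doesn't affect v_p.) So v_19(3909630) = 4.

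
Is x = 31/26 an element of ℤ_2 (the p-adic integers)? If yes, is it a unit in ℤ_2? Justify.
x ∉ ℤ_2 (v_2(x) = -1 < 0)

ℤ_2 = {x ∈ ℚ_2 : v_2(x) ≥ 0} and ℤ_2^× = {x ∈ ℤ_2 : v_2(x) = 0}. Here v_2(31/26) = v_2(num) − v_2(den) = -1; compare against these criteria.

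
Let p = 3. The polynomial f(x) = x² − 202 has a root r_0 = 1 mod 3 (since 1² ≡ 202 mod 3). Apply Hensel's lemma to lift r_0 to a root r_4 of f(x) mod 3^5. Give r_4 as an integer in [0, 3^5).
r_4 = 151 (mod 243)

Hensel's recurrence: r_{i+1} = r_i − f(r_i)·(f′(r_i))^{-1} mod 3^{i+2}, with f′(x) = 2x. Iterate:
  r_0 = 1 (mod 3)
  r_1 = 7 (mod 9)
  r_2 = 16 (mod 27)
  r_3 = 70 (mod 81)
  r_4 = 151 (mod 243)
Final: r_4 = 151, and one checks f(r_4) ≡ 0 mod 3^5.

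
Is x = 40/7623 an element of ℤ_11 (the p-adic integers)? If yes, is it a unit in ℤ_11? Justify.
x ∉ ℤ_11 (v_11(x) = -2 < 0)

ℤ_11 = {x ∈ ℚ_11 : v_11(x) ≥ 0} and ℤ_11^× = {x ∈ ℤ_11 : v_11(x) = 0}. Here v_11(40/7623) = v_11(num) − v_11(den) = -2; compare against these criteria.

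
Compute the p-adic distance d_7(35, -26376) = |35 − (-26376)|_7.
d_7(35, -26376) = 1/2401

Step 1 — x − y = 35 − (-26376) = 26411. Step 2 — v_7(26411) = 4 (factor: 26411 = (7^4 · 11); the sign does not affect v_p). Step 3 — |x − y|_7 = 7^{-4} = 1/2401.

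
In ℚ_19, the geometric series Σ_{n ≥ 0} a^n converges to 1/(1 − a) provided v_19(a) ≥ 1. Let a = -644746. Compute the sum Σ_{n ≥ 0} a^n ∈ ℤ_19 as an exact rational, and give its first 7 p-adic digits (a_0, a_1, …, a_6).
Σ a^n = 1/(1 − a) = 1/644747;  first 7 digits = (1, 0, 0, 1, 14, 18, 0)

v_19(a) = 3 ≥ 1, so the series converges in ℤ_19 to 1/(1 − a) = 1/(1 − (-644746)) = 1/644747. Expand this rational in ℤ_19: compute digits iteratively via d_i = x_i mod 19, x_{i+1} = (x_i − d_i)/19. The first 7 digits are (1, 0, 0, 1, 14, 18, 0).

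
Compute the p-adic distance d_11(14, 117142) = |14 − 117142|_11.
d_11(14, 117142) = 1/14641

Step 1 — x − y = 14 − 117142 = -117128. Step 2 — v_11(-117128) = 4 (factor: -117128 = −(11^4 · 8); the sign does not affect v_p). Step 3 — |x − y|_11 = 11^{-4} = 1/14641.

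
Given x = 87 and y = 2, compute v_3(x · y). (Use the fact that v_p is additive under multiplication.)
v_3(174) = 1

v_p(x) = 1 (factor: 87 = 3^1 · 29); v_p(y) = 0 (factor: 2 = 3^0 · 2). Additivity: v_p(xy) = v_p(x) + v_p(y) = 1 + 0 = 1. (Direct check: xy = 174 = 3^1 · (58).)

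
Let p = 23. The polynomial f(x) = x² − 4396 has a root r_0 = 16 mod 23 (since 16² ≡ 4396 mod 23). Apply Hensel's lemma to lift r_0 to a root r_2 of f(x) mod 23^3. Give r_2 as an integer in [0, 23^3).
r_2 = 4179 (mod 12167)

Hensel's recurrence: r_{i+1} = r_i − f(r_i)·(f′(r_i))^{-1} mod 23^{i+2}, with f′(x) = 2x. Iterate:
  r_0 = 16 (mod 23)
  r_1 = 476 (mod 529)
  r_2 = 4179 (mod 12167)
Final: r_2 = 4179, and one checks f(r_2) ≡ 0 mod 23^3.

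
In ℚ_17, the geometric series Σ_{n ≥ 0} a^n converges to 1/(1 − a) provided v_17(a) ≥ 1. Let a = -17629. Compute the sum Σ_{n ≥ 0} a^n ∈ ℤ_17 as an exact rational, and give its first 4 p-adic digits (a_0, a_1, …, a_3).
Σ a^n = 1/(1 − a) = 1/17630;  first 4 digits = (1, 0, 7, 13)

v_17(a) = 2 ≥ 1, so the series converges in ℤ_17 to 1/(1 − a) = 1/(1 − (-17629)) = 1/17630. Expand this rational in ℤ_17: compute digits iteratively via d_i = x_i mod 17, x_{i+1} = (x_i − d_i)/17. The first 4 digits are (1, 0, 7, 13).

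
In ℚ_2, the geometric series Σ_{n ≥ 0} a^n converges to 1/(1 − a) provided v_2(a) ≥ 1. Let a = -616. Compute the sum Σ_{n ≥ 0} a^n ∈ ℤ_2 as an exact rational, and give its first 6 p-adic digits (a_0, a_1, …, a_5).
Σ a^n = 1/(1 − a) = 1/617;  first 6 digits = (1, 0, 0, 1, 1, 0)

v_2(a) = 3 ≥ 1, so the series converges in ℤ_2 to 1/(1 − a) = 1/(1 − (-616)) = 1/617. Expand this rational in ℤ_2: compute digits iteratively via d_i = x_i mod 2, x_{i+1} = (x_i − d_i)/2. The first 6 digits are (1, 0, 0, 1, 1, 0).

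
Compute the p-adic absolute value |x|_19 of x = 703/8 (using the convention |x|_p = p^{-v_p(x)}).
|703/8|_19 = 1/19

Step 1 — compute v_19(x) by factoring powers of 19 out of the numerator and denominator: v_19(703/8) = 1. Step 2 — apply |x|_p = p^{-v_p(x)} = 19^{-1} = 1/19.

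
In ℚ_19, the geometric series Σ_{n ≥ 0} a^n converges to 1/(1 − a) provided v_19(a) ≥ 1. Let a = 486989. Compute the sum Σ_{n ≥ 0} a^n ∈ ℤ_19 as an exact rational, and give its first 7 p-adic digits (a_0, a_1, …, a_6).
Σ a^n = 1/(1 − a) = -1/486988;  first 7 digits = (1, 0, 0, 14, 3, 0, 6)

v_19(a) = 3 ≥ 1, so the series converges in ℤ_19 to 1/(1 − a) = 1/(1 − 486989) = -1/486988. Expand this rational in ℤ_19: compute digits iteratively via d_i = x_i mod 19, x_{i+1} = (x_i − d_i)/19. The first 7 digits are (1, 0, 0, 14, 3, 0, 6).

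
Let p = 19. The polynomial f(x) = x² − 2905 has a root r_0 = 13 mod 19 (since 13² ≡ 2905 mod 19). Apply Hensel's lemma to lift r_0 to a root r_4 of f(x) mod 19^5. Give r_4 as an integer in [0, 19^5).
r_4 = 1354618 (mod 2476099)

Hensel's recurrence: r_{i+1} = r_i − f(r_i)·(f′(r_i))^{-1} mod 19^{i+2}, with f′(x) = 2x. Iterate:
  r_0 = 13 (mod 19)
  r_1 = 146 (mod 361)
  r_2 = 3395 (mod 6859)
  r_3 = 51408 (mod 130321)
  r_4 = 1354618 (mod 2476099)
Final: r_4 = 1354618, and one checks f(r_4) ≡ 0 mod 19^5.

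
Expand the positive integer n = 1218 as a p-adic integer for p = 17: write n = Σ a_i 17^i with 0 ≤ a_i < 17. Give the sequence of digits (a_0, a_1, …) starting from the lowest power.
(a_0, a_1, …) = (11, 3, 4)

Repeated division by 17 gives the digits low-to-high: 1218 = 11 + 3·17^1 + 4·17^2. Digit sequence: (11, 3, 4).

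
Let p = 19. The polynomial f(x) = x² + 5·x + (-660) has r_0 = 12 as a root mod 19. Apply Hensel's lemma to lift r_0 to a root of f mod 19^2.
r_1 = 202 (mod 361)

Hensel: r_{i+1} = r_i − f(r_i)·(f′(r_i))^{-1} mod 19^{i+2}, f′(x) = 2x + 5. Iterate:
  r_0 = 12 (mod 19)
  r_1 = 202 (mod 361)
Final: r = 202 satisfies f(r) ≡ 0 mod 19^2.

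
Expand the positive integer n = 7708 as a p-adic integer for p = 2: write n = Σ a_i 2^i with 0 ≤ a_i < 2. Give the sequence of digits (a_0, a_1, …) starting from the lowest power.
(a_0, a_1, …) = (0, 0, 1, 1, 1, 0, 0, 0, 0, 1, 1, 1, 1)

Repeated division by 2 gives the digits low-to-high: 7708 = 1·2^2 + 1·2^3 + 1·2^4 + 1·2^9 + 1·2^10 + 1·2^11 + 1·2^12. Digit sequence: (0, 0, 1, 1, 1, 0, 0, 0, 0, 1, 1, 1, 1).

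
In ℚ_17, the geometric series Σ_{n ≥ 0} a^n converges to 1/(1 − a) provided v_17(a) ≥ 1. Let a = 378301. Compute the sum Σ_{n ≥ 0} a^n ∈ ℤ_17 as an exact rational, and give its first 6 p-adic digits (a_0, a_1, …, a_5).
Σ a^n = 1/(1 − a) = -1/378300;  first 6 digits = (1, 0, 0, 9, 4, 0)

v_17(a) = 3 ≥ 1, so the series converges in ℤ_17 to 1/(1 − a) = 1/(1 − 378301) = -1/378300. Expand this rational in ℤ_17: compute digits iteratively via d_i = x_i mod 17, x_{i+1} = (x_i − d_i)/17. The first 6 digits are (1, 0, 0, 9, 4, 0).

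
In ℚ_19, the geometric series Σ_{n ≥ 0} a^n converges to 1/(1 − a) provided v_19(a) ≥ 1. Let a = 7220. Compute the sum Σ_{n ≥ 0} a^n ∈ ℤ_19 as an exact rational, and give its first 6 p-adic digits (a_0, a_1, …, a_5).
Σ a^n = 1/(1 − a) = -1/7219;  first 6 digits = (1, 0, 1, 1, 1, 2)

v_19(a) = 2 ≥ 1, so the series converges in ℤ_19 to 1/(1 − a) = 1/(1 − 7220) = -1/7219. Expand this rational in ℤ_19: compute digits iteratively via d_i = x_i mod 19, x_{i+1} = (x_i − d_i)/19. The first 6 digits are (1, 0, 1, 1, 1, 2).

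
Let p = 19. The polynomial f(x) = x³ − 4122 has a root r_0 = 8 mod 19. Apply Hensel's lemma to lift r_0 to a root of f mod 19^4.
r_3 = 90980 (mod 130321)

Hensel: r_{i+1} = r_i − f(r_i)/f′(r_i) mod 19^{i+2}, where f′(x) = 3x². Iterate:
  r_0 = 8 (mod 19)
  r_1 = 8 (mod 361)
  r_2 = 1813 (mod 6859)
  r_3 = 90980 (mod 130321)
Final: r = 90980 with f(r) ≡ 0 mod 19^4.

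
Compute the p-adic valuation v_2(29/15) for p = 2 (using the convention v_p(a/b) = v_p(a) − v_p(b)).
v_2(29/15) = 0

Factor powers of 2 from the numerator and denominator of the reduced fraction: 29 = 2^0 · 29 and 15 = 2^0 · 15. Apply v_p(a/b) = v_p(a) − v_p(b): v_2(29/15) = 0 − 0 = 0.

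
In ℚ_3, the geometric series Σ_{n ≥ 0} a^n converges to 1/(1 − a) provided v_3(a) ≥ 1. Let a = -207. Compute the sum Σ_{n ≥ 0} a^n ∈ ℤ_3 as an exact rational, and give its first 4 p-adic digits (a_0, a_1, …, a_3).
Σ a^n = 1/(1 − a) = 1/208;  first 4 digits = (1, 0, 1, 1)

v_3(a) = 2 ≥ 1, so the series converges in ℤ_3 to 1/(1 − a) = 1/(1 − (-207)) = 1/208. Expand this rational in ℤ_3: compute digits iteratively via d_i = x_i mod 3, x_{i+1} = (x_i − d_i)/3. The first 4 digits are (1, 0, 1, 1).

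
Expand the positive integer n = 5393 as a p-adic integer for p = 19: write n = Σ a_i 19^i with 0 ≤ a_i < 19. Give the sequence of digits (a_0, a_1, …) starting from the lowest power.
(a_0, a_1, …) = (16, 17, 14)

Repeated division by 19 gives the digits low-to-high: 5393 = 16 + 17·19^1 + 14·19^2. Digit sequence: (16, 17, 14).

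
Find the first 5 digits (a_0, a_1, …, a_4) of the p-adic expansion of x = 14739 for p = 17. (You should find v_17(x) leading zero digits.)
(a_0, …, a_4) = (0, 0, 0, 3, 0)

v_17(14739) = 3, so a_0 = ... = a_2 = 0. Factor out: x = 17^3 · u with u = 3 a unit in ℤ_17. Expand u iteratively via a_{v+i} = u_i mod 17, u_{i+1} = (u_i − a_{v+i})/17:
  u_0 = 3;  a_3 = 3;  u_1 = (u_0 − 3)/17 = 0
  u_1 = 0;  a_4 = 0;  u_2 = (u_1 − 0)/17 = 0
Digits: (0, 0, 0, 3, 0).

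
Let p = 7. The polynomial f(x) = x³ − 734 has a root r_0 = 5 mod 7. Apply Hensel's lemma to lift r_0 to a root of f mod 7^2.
r_1 = 19 (mod 49)

Hensel: r_{i+1} = r_i − f(r_i)/f′(r_i) mod 7^{i+2}, where f′(x) = 3x². Iterate:
  r_0 = 5 (mod 7)
  r_1 = 19 (mod 49)
Final: r = 19 with f(r) ≡ 0 mod 7^2.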